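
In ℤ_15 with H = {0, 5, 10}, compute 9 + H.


9 + H = {9 + h (mod 15) : h ∈ H}
9+0=9, 9+5=14, 9+10=4
9 + H = {4, 9, 14} = 4 + H

9 + H = {4, 9, 14}


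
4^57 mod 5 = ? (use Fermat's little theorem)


Fermat's little theorem: if p is prime and gcd(a,p)=1, then a^(p-1) ≡ 1 (mod p)
p = 5 is prime, gcd(4,5) = 1
Reduce exponent: 57 mod 4 = 1
So 4^57 ≡ 4^1 (mod 5)
4^1 mod 5 = 4

4^57 ≡ 4 (mod 5)


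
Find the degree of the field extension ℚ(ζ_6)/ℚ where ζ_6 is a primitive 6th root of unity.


[ℚ(ζ_n):ℚ] = deg Φ_n(x) = φ(n). Here φ(6) = 2

[ℚ(ζ_6)/ℚ where ζ_6 is a primitive 6th root of unity] = 2


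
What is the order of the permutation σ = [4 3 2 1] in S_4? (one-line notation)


Cycle decomposition: (1 4) (2 3)
Cycle lengths: 2, 2
Order = lcm(2, 2) = 2

ord(σ) = 2


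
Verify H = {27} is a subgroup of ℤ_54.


Subgroup test for H = {27} in (ℤ_54, +):
(1) 0 ∈ H? No
(2) Closure: for all a,b ∈ H, (a+b) mod 54 ∈ H? No  [counterexample: 27 + 27 = 0 ∉ H]
(3) Inverses: for all a ∈ H, -a mod 54 ∈ H? Yes

No, H is not a subgroup of ℤ_54


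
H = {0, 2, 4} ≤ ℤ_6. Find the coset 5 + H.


5 + H = {5 + h (mod 6) : h ∈ H}
5+0=5, 5+2=1, 5+4=3
5 + H = {1, 3, 5} = 1 + H

5 + H = {1, 3, 5}


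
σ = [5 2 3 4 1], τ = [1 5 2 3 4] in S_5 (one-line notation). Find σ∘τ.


σ∘τ: apply τ first, then σ
1 →τ 1 →σ 5
2 →τ 5 →σ 1
3 →τ 2 →σ 2
4 →τ 3 →σ 3
5 →τ 4 →σ 4

σ∘τ = [5 1 2 3 4]


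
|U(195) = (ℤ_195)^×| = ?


U(n) is the group of units mod n; |U(n)| = φ(n)
|U(195)| = φ(195) = 96

|U(195) = (ℤ_195)^×| = 96


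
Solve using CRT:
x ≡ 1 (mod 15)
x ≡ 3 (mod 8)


m₁ = 15, m₂ = 8, gcd = 1, so CRT applies. M = m₁·m₂ = 120
Let M₁ = M/m₁ = 8, M₂ = M/m₂ = 15
Find y₁ ≡ M₁⁻¹ (mod m₁): 8⁻¹ ≡ 2 (mod 15)
Find y₂ ≡ M₂⁻¹ (mod m₂): 15⁻¹ ≡ 7 (mod 8)
x = a₁·M₁·y₁ + a₂·M₂·y₂ = 1·8·2 + 3·15·7 = 331
Reduce mod 120: x ≡ 91
Check: 91 mod 15 = 1 ✓, 91 mod 8 = 3 ✓

x ≡ 91 (mod 120)


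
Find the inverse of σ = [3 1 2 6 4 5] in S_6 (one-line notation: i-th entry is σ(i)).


To find σ⁻¹, swap domain and range:
σ(1) = 3 → σ⁻¹(3) = 1
σ(2) = 1 → σ⁻¹(1) = 2
σ(3) = 2 → σ⁻¹(2) = 3
σ(4) = 6 → σ⁻¹(6) = 4
σ(5) = 4 → σ⁻¹(4) = 5
σ(6) = 5 → σ⁻¹(5) = 6

σ⁻¹ = [2 3 1 5 6 4]


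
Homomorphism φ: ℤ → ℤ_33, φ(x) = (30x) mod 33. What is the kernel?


Kernel = preimage of identity
ker(φ) = {x ∈ ℤ : 30x ≡ 0 (mod 33)}. gcd(30,33) = 3, so 30x ≡ 0 (mod 33) ⟺ x ≡ 0 (mod 33/3 = 11). Hence ker(φ) = 11ℤ

ker(φ) = 11ℤ


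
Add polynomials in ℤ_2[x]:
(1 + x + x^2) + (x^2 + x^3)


Add coefficients mod 2:
x^0: 1 + 0 = 1 (mod 2)
x^1: 1 + 0 = 1 (mod 2)
x^2: 1 + 1 = 0 (mod 2)
x^3: 0 + 1 = 1 (mod 2)
Result: 1 + x + x^3

f + g = 1 + x + x^3


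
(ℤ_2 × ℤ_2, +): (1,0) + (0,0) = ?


Operation: componentwise addition mod (2, 2)
(1,0) + (0,0) = ((a₁+b₁) mod 2, (a₂+b₂) mod 2) with a = (1,0), b = (0,0)

(1,0) + (0,0) = (1,0)


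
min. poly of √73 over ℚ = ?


√73 satisfies x² - 73 = 0, irreducible over ℚ since 73 is squarefree

Minimal polynomial: x² - 73


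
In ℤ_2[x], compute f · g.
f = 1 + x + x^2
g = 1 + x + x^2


Expand and collect like terms; reduce coefficients mod 2:
x^0: 1·1 = 1 ≡ 1 (mod 2)
x^1: 1·1 + 1·1 = 2 ≡ 0 (mod 2)
x^2: 1·1 + 1·1 + 1·1 = 3 ≡ 1 (mod 2)
x^3: 1·1 + 1·1 = 2 ≡ 0 (mod 2)
x^4: 1·1 = 1 ≡ 1 (mod 2)
Result: 1 + x^2 + x^4

f · g = 1 + x^2 + x^4


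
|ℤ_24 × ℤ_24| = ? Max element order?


|ℤ_24 × ℤ_24| = 24 × 24 = 576
Max element order = lcm(24,24) = 24
Cyclic? No (gcd=24)

|ℤ_24×ℤ_24| = 576, max element order = 24


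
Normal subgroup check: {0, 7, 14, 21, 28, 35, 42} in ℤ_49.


H = {0, 7, 14, 21, 28, 35, 42} in ℤ_49
ℤ_49 is abelian; every subgroup of an abelian group is normal

Yes, normal subgroup


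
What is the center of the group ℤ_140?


Z(G) = {g ∈ G | gx = xg for all x ∈ G}
ℤ_140 is abelian, so Z(G) = G

Z(ℤ_140) = ℤ_140


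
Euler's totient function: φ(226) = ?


Factor n: 226 = 2 × 113
φ(n) = n · ∏(1 - 1/p) over distinct primes p | n
φ(226) = 226 · (1 - 1/2) · (1 - 1/113) = 112

φ(226) = 112


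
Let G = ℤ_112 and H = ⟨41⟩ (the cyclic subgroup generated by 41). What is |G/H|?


|⟨41⟩| = n / gcd(41, 112) = 112 / 1 = 112
H is normal (ℤ_112 is abelian).
|G/H| = |G| / |H| = 112 / 112 = 1

|G/H| = 1


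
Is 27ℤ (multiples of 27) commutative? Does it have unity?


27ℤ is a commutative ring under +,× but has no multiplicative identity (1 ∉ 27ℤ); it has no zero divisors, but without unity it is not an integral domain
Commutative: Yes
Integral domain: No
Has unity: No

27ℤ (multiples of 27): Commutative=Yes, Unity=No


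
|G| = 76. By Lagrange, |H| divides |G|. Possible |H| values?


Lagrange's theorem: |H| divides |G|
|G| = 76
Divisors of 76: 1, 2, 4, 19, 38, 76

Possible subgroup orders: {1, 2, 4, 19, 38, 76}


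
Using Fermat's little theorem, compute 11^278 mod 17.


Fermat's little theorem: if p is prime and gcd(a,p)=1, then a^(p-1) ≡ 1 (mod p)
p = 17 is prime, gcd(11,17) = 1
Reduce exponent: 278 mod 16 = 6
So 11^278 ≡ 11^6 (mod 17)
11^6 mod 17 = 8

11^278 ≡ 8 (mod 17)


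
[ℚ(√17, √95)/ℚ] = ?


[ℚ(√17,√95):ℚ] = [ℚ(√17,√95):ℚ(√17)]·[ℚ(√17):ℚ] = 2·2 = 4

[ℚ(√17, √95)/ℚ] = 4


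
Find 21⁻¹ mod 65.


Use the extended Euclidean algorithm to write 1 = 21·s + 65·t; then s mod 65 is the inverse.
Euclidean algorithm:
  21 = 0·65 + 21
  65 = 3·21 + 2
  21 = 10·2 + 1
  2 = 2·1 + 0
gcd(21,65) = 1
Back-substitution gives: 21·(31) + 65·(-10) = 1
So 21⁻¹ ≡ 31 ≡ 31 (mod 65)
Check: 21 × 31 = 651 ≡ 1 (mod 65) ✓

21⁻¹ ≡ 31 (mod 65)


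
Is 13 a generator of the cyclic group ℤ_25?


g generates ℤ_n iff gcd(g, n) = 1
gcd(13, 25) = 1
Since gcd = 1, 13 is a generator.

Yes, 13 generates ℤ_25


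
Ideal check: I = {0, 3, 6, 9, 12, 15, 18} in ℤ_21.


Check ideal conditions for I = {0, 3, 6, 9, 12, 15, 18} in ℤ_21:
(1) I is an additive subgroup? Yes
(2) For r ∈ ℤ_21 and a ∈ I: r·a ∈ I? Yes

Yes, I is an ideal of ℤ_21


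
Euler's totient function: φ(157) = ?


Factor n: 157 = 157
φ(n) = n · ∏(1 - 1/p) over distinct primes p | n
φ(157) = 157 · (1 - 1/157) = 156

φ(157) = 156


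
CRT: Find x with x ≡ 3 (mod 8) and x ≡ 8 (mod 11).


m₁ = 8, m₂ = 11, gcd = 1, so CRT applies. M = m₁·m₂ = 88
Let M₁ = M/m₁ = 11, M₂ = M/m₂ = 8
Find y₁ ≡ M₁⁻¹ (mod m₁): 11⁻¹ ≡ 3 (mod 8)
Find y₂ ≡ M₂⁻¹ (mod m₂): 8⁻¹ ≡ 7 (mod 11)
x = a₁·M₁·y₁ + a₂·M₂·y₂ = 3·11·3 + 8·8·7 = 547
Reduce mod 88: x ≡ 19
Check: 19 mod 8 = 3 ✓, 19 mod 11 = 8 ✓

x ≡ 19 (mod 88)


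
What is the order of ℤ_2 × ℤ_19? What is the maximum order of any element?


|ℤ_2 × ℤ_19| = 2 × 19 = 38
Max element order = lcm(2,19) = 38
Cyclic? Yes (gcd=1)

|ℤ_2×ℤ_19| = 38, max element order = 38


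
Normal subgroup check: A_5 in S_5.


H = A_5 in S_5
A_5 has index 2 in S_5, and every subgroup of index 2 is normal

Yes, normal subgroup


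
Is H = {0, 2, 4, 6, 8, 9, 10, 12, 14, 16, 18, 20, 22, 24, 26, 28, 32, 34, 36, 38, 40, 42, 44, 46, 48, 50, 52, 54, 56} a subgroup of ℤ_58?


Subgroup test for H = {0, 2, 4, 6, 8, 9, 10, 12, 14, 16, 18, 20, 22, 24, 26, 28, 32, 34, 36, 38, 40, 42, 44, 46, 48, 50, 52, 54, 56} in (ℤ_58, +):
(1) 0 ∈ H? Yes
(2) Closure: for all a,b ∈ H, (a+b) mod 58 ∈ H? No  [counterexample: 2 + 9 = 11 ∉ H]
(3) Inverses: for all a ∈ H, -a mod 58 ∈ H? No

No, H is not a subgroup of ℤ_58


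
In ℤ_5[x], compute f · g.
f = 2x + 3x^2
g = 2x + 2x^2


Expand and collect like terms; reduce coefficients mod 5:
x^0: 0·0 = 0 ≡ 0 (mod 5)
x^1: 0·2 + 2·0 = 0 ≡ 0 (mod 5)
x^2: 0·2 + 2·2 + 3·0 = 4 ≡ 4 (mod 5)
x^3: 2·2 + 3·2 = 10 ≡ 0 (mod 5)
x^4: 3·2 = 6 ≡ 1 (mod 5)
Result: 4x^2 + x^4

f · g = 4x^2 + x^4


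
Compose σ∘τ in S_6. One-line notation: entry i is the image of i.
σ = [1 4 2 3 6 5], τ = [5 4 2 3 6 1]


σ∘τ: apply τ first, then σ
1 →τ 5 →σ 6
2 →τ 4 →σ 3
3 →τ 2 →σ 4
4 →τ 3 →σ 2
5 →τ 6 →σ 5
6 →τ 1 →σ 1

σ∘τ = [6 3 4 2 5 1]


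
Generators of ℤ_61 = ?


g generates ℤ_n iff gcd(g,n) = 1
Prime factors of 61: 61
Generators are g ∈ {1,...,60} not divisible by any of these primes.
Generators: {1, 2, 3, 4, 5, 6, 7, 8, 9, 10, 11, 12, 13, 14, 15, 16, 17, 18, 19, 20, 21, 22, 23, 24, 25, 26, 27, 28, 29, 30, 31, 32, 33, 34, 35, 36, 37, 38, 39, 40, 41, 42, 43, 44, 45, 46, 47, 48, 49, 50, 51, 52, 53, 54, 55, 56, 57, 58, 59, 60}
Number of generators = φ(61) = 60

Generators of ℤ_61 = {1, 2, 3, 4, 5, 6, 7, 8, 9, 10, 11, 12, 13, 14, 15, 16, 17, 18, 19, 20, 21, 22, 23, 24, 25, 26, 27, 28, 29, 30, 31, 32, 33, 34, 35, 36, 37, 38, 39, 40, 41, 42, 43, 44, 45, 46, 47, 48, 49, 50, 51, 52, 53, 54, 55, 56, 57, 58, 59, 60}


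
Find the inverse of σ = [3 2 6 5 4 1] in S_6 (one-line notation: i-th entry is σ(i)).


To find σ⁻¹, swap domain and range:
σ(1) = 3 → σ⁻¹(3) = 1
σ(2) = 2 → σ⁻¹(2) = 2
σ(3) = 6 → σ⁻¹(6) = 3
σ(4) = 5 → σ⁻¹(5) = 4
σ(5) = 4 → σ⁻¹(4) = 5
σ(6) = 1 → σ⁻¹(1) = 6

σ⁻¹ = [6 2 1 5 4 3]


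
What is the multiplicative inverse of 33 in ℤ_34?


Use the extended Euclidean algorithm to write 1 = 33·s + 34·t; then s mod 34 is the inverse.
Euclidean algorithm:
  33 = 0·34 + 33
  34 = 1·33 + 1
  33 = 33·1 + 0
gcd(33,34) = 1
Back-substitution gives: 33·(-1) + 34·(1) = 1
So 33⁻¹ ≡ -1 ≡ 33 (mod 34)
Check: 33 × 33 = 1089 ≡ 1 (mod 34) ✓

33⁻¹ ≡ 33 (mod 34)


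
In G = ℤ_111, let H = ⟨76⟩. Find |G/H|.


|⟨76⟩| = n / gcd(76, 111) = 111 / 1 = 111
H is normal (ℤ_111 is abelian).
|G/H| = |G| / |H| = 111 / 111 = 1

|G/H| = 1


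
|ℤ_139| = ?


ℤ_n has n elements.

|ℤ_139| = 139


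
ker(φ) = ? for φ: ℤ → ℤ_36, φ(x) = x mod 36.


Kernel = preimage of identity
ker(φ) = {x ∈ ℤ : x ≡ 0 (mod 36)} = 36ℤ = {0, ±36, ±72, ...}

ker(φ) = 36ℤ


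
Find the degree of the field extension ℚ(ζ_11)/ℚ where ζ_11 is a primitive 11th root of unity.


[ℚ(ζ_n):ℚ] = deg Φ_n(x) = φ(n). Here φ(11) = 10

[ℚ(ζ_11)/ℚ where ζ_11 is a primitive 11th root of unity] = 10


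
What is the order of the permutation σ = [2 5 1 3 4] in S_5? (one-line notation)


Cycle decomposition: (1 2 5 4 3)
Cycle lengths: 5
Order = lcm(5) = 5

ord(σ) = 5


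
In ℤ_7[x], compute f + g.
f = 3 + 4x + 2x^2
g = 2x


Add coefficients mod 7:
x^0: 3 + 0 = 3 (mod 7)
x^1: 4 + 2 = 6 (mod 7)
x^2: 2 + 0 = 2 (mod 7)
Result: 3 + 6x + 2x^2

f + g = 3 + 6x + 2x^2


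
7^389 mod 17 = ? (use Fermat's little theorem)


Fermat's little theorem: if p is prime and gcd(a,p)=1, then a^(p-1) ≡ 1 (mod p)
p = 17 is prime, gcd(7,17) = 1
Reduce exponent: 389 mod 16 = 5
So 7^389 ≡ 7^5 (mod 17)
7^5 mod 17 = 11

7^389 ≡ 11 (mod 17)


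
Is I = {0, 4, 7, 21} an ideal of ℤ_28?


Check ideal conditions for I = {0, 4, 7, 21} in ℤ_28:
(1) I is an additive subgroup? No
(2) For r ∈ ℤ_28 and a ∈ I: r·a ∈ I? No  [counterexample: r=2, a=4, r·a mod 28 = 8 ∉ I]

No, I is not an ideal of ℤ_28


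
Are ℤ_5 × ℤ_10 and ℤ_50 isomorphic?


Comparing ℤ_5 × ℤ_10 and ℤ_50:
gcd(5,10) = 5 ≠ 1. Max element order in ℤ_5×ℤ_10 is lcm(5,10) = 10 < 50, so it has no element of order 50

No, ℤ_5 × ℤ_10 ≇ ℤ_50


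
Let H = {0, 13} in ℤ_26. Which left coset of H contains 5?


5 + H = {5 + h (mod 26) : h ∈ H}
5+0=5, 5+13=18

5 + H = {5, 18}


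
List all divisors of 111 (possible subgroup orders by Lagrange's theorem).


Lagrange's theorem: |H| divides |G|
|G| = 111
Divisors of 111: 1, 3, 37, 111

Possible subgroup orders: {1, 3, 37, 111}


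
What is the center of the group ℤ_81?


Z(G) = {g ∈ G | gx = xg for all x ∈ G}
ℤ_81 is abelian, so Z(G) = G

Z(ℤ_81) = ℤ_81


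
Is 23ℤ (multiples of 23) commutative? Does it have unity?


23ℤ is a commutative ring under +,× but has no multiplicative identity (1 ∉ 23ℤ); it has no zero divisors, but without unity it is not an integral domain
Commutative: Yes
Integral domain: No
Has unity: No

23ℤ (multiples of 23): Commutative=Yes, Unity=No


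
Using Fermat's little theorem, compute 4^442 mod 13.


Fermat's little theorem: if p is prime and gcd(a,p)=1, then a^(p-1) ≡ 1 (mod p)
p = 13 is prime, gcd(4,13) = 1
Reduce exponent: 442 mod 12 = 10
So 4^442 ≡ 4^10 (mod 13)
4^10 mod 13 = 9

4^442 ≡ 9 (mod 13)


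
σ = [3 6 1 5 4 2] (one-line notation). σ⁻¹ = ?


To find σ⁻¹, swap domain and range:
σ(1) = 3 → σ⁻¹(3) = 1
σ(2) = 6 → σ⁻¹(6) = 2
σ(3) = 1 → σ⁻¹(1) = 3
σ(4) = 5 → σ⁻¹(5) = 4
σ(5) = 4 → σ⁻¹(4) = 5
σ(6) = 2 → σ⁻¹(2) = 6

σ⁻¹ = [3 6 1 5 4 2]


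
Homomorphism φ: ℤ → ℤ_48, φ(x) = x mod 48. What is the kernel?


Kernel = preimage of identity
ker(φ) = {x ∈ ℤ : x ≡ 0 (mod 48)} = 48ℤ = {0, ±48, ±96, ...}

ker(φ) = 48ℤ


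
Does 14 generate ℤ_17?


g generates ℤ_n iff gcd(g, n) = 1
gcd(14, 17) = 1
Since gcd = 1, 14 is a generator.

Yes, 14 generates ℤ_17


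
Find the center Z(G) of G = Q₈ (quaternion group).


Z(G) = {g ∈ G | gx = xg for all x ∈ G}
In Q₈ = {±1, ±i, ±j, ±k}, only ±1 commute with every element

Z(Q₈ (quaternion group)) = {1, -1}


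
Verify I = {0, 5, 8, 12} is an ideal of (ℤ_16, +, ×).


Check ideal conditions for I = {0, 5, 8, 12} in ℤ_16:
(1) I is an additive subgroup? No
(2) For r ∈ ℤ_16 and a ∈ I: r·a ∈ I? No  [counterexample: r=2, a=5, r·a mod 16 = 10 ∉ I]

No, I is not an ideal of ℤ_16


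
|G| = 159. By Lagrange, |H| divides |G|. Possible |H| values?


Lagrange's theorem: |H| divides |G|
|G| = 159
Divisors of 159: 1, 3, 53, 159

Possible subgroup orders: {1, 3, 53, 159}


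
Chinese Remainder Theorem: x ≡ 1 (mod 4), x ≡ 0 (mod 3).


m₁ = 4, m₂ = 3, gcd = 1, so CRT applies. M = m₁·m₂ = 12
Let M₁ = M/m₁ = 3, M₂ = M/m₂ = 4
Find y₁ ≡ M₁⁻¹ (mod m₁): 3⁻¹ ≡ 3 (mod 4)
Find y₂ ≡ M₂⁻¹ (mod m₂): 4⁻¹ ≡ 1 (mod 3)
x = a₁·M₁·y₁ + a₂·M₂·y₂ = 1·3·3 + 0·4·1 = 9
Reduce mod 12: x ≡ 9
Check: 9 mod 4 = 1 ✓, 9 mod 3 = 0 ✓

x ≡ 9 (mod 12)


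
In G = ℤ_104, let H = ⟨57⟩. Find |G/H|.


|⟨57⟩| = n / gcd(57, 104) = 104 / 1 = 104
H is normal (ℤ_104 is abelian).
|G/H| = |G| / |H| = 104 / 104 = 1

|G/H| = 1


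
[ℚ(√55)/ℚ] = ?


√55 has minimal polynomial x² - 55 (irreducible over ℚ since 55 is squarefree)

[ℚ(√55)/ℚ] = 2


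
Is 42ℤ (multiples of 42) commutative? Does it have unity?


42ℤ is a commutative ring under +,× but has no multiplicative identity (1 ∉ 42ℤ); it has no zero divisors, but without unity it is not an integral domain
Commutative: Yes
Integral domain: No
Has unity: No

42ℤ (multiples of 42): Commutative=Yes, Unity=No


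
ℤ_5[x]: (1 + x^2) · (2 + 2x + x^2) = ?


Expand and collect like terms; reduce coefficients mod 5:
x^0: 1·2 = 2 ≡ 2 (mod 5)
x^1: 1·2 + 0·2 = 2 ≡ 2 (mod 5)
x^2: 1·1 + 0·2 + 1·2 = 3 ≡ 3 (mod 5)
x^3: 0·1 + 1·2 = 2 ≡ 2 (mod 5)
x^4: 1·1 = 1 ≡ 1 (mod 5)
Result: 2 + 2x + 3x^2 + 2x^3 + x^4

f · g = 2 + 2x + 3x^2 + 2x^3 + x^4


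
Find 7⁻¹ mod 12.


Use the extended Euclidean algorithm to write 1 = 7·s + 12·t; then s mod 12 is the inverse.
Euclidean algorithm:
  7 = 0·12 + 7
  12 = 1·7 + 5
  7 = 1·5 + 2
  5 = 2·2 + 1
  2 = 2·1 + 0
gcd(7,12) = 1
Back-substitution gives: 7·(-5) + 12·(3) = 1
So 7⁻¹ ≡ -5 ≡ 7 (mod 12)
Check: 7 × 7 = 49 ≡ 1 (mod 12) ✓

7⁻¹ ≡ 7 (mod 12)


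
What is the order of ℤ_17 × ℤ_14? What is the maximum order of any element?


|ℤ_17 × ℤ_14| = 17 × 14 = 238
Max element order = lcm(17,14) = 238
Cyclic? Yes (gcd=1)

|ℤ_17×ℤ_14| = 238, max element order = 238


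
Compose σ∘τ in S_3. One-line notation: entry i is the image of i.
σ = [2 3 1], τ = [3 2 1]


σ∘τ: apply τ first, then σ
1 →τ 3 →σ 1
2 →τ 2 →σ 3
3 →τ 1 →σ 2

σ∘τ = [1 3 2]


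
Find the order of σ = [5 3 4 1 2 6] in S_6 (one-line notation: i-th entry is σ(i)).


Cycle decomposition: (1 5 2 3 4)
Cycle lengths: 5
Order = lcm(5) = 5

ord(σ) = 5


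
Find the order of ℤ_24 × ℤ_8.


|A × B| = |A| · |B|
|ℤ_24 × ℤ_8| = 24 × 8 = 192

|ℤ_24 × ℤ_8| = 192


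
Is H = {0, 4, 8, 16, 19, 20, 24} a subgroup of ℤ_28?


Subgroup test for H = {0, 4, 8, 16, 19, 20, 24} in (ℤ_28, +):
(1) 0 ∈ H? Yes
(2) Closure: for all a,b ∈ H, (a+b) mod 28 ∈ H? No  [counterexample: 4 + 8 = 12 ∉ H]
(3) Inverses: for all a ∈ H, -a mod 28 ∈ H? No

No, H is not a subgroup of ℤ_28


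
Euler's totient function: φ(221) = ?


Factor n: 221 = 13 × 17
φ(n) = n · ∏(1 - 1/p) over distinct primes p | n
φ(221) = 221 · (1 - 1/13) · (1 - 1/17) = 192

φ(221) = 192


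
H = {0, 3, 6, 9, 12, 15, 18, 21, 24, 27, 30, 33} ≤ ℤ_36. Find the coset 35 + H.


35 + H = {35 + h (mod 36) : h ∈ H}
35+0=35, 35+3=2, 35+6=5, 35+9=8, 35+12=11, 35+15=14, 35+18=17, 35+21=20, 35+24=23, 35+27=26, 35+30=29, 35+33=32
35 + H = {2, 5, 8, 11, 14, 17, 20, 23, 26, 29, 32, 35} = 2 + H

35 + H = {2, 5, 8, 11, 14, 17, 20, 23, 26, 29, 32, 35}


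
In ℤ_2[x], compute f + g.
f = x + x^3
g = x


Add coefficients mod 2:
x^0: 0 + 0 = 0 (mod 2)
x^1: 1 + 1 = 0 (mod 2)
x^2: 0 + 0 = 0 (mod 2)
x^3: 1 + 0 = 1 (mod 2)
Result: x^3

f + g = x^3


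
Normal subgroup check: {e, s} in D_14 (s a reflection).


H = {e, s} in D_14 (s a reflection)
r·s·r⁻¹ = sr⁻² ≠ s for n ≥ 3, so {e, s} is not closed under conjugation

No, not a normal subgroup


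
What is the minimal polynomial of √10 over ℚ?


√10 satisfies x² - 10 = 0, irreducible over ℚ since 10 is squarefree

Minimal polynomial: x² - 10


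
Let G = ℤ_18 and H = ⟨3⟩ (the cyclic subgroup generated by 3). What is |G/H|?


|⟨3⟩| = n / gcd(3, 18) = 18 / 3 = 6
H is normal (ℤ_18 is abelian).
|G/H| = |G| / |H| = 18 / 6 = 3

|G/H| = 3


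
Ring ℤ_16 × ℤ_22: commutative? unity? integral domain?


Direct product ring; commutative with unity (1,1); but (1,0)·(0,1) = (0,0) gives zero divisors, so not an integral domain
Commutative: Yes
Integral domain: No
Has unity: Yes

ℤ_16 × ℤ_22: Commutative=Yes, Unity=Yes


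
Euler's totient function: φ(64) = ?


Factor n: 64 = 2^6
φ(n) = n · ∏(1 - 1/p) over distinct primes p | n
φ(64) = 64 · (1 - 1/2) = 32

φ(64) = 32


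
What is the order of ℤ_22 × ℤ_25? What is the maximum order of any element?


|ℤ_22 × ℤ_25| = 22 × 25 = 550
Max element order = lcm(22,25) = 550
Cyclic? Yes (gcd=1)

|ℤ_22×ℤ_25| = 550, max element order = 550


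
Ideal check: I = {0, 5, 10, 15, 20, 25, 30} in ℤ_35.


Check ideal conditions for I = {0, 5, 10, 15, 20, 25, 30} in ℤ_35:
(1) I is an additive subgroup? Yes
(2) For r ∈ ℤ_35 and a ∈ I: r·a ∈ I? Yes

Yes, I is an ideal of ℤ_35


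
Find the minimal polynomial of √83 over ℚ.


√83 satisfies x² - 83 = 0, irreducible over ℚ since 83 is squarefree

Minimal polynomial: x² - 83


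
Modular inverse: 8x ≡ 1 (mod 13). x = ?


Use the extended Euclidean algorithm to write 1 = 8·s + 13·t; then s mod 13 is the inverse.
Euclidean algorithm:
  8 = 0·13 + 8
  13 = 1·8 + 5
  8 = 1·5 + 3
  5 = 1·3 + 2
  3 = 1·2 + 1
  2 = 2·1 + 0
gcd(8,13) = 1
Back-substitution gives: 8·(5) + 13·(-3) = 1
So 8⁻¹ ≡ 5 ≡ 5 (mod 13)
Check: 8 × 5 = 40 ≡ 1 (mod 13) ✓

8⁻¹ ≡ 5 (mod 13)


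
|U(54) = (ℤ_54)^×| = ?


U(n) is the group of units mod n; |U(n)| = φ(n)
|U(54)| = φ(54) = 18

|U(54) = (ℤ_54)^×| = 18


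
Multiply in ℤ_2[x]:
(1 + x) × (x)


Expand and collect like terms; reduce coefficients mod 2:
x^0: 1·0 = 0 ≡ 0 (mod 2)
x^1: 1·1 + 1·0 = 1 ≡ 1 (mod 2)
x^2: 1·1 = 1 ≡ 1 (mod 2)
Result: x + x^2

f · g = x + x^2


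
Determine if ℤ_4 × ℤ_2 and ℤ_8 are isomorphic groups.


Comparing ℤ_4 × ℤ_2 and ℤ_8:
gcd(4,2) = 2 ≠ 1. Max element order in ℤ_4×ℤ_2 is lcm(4,2) = 4 < 8, so it has no element of order 8

No, ℤ_4 × ℤ_2 ≇ ℤ_8


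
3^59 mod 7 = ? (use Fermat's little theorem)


Fermat's little theorem: if p is prime and gcd(a,p)=1, then a^(p-1) ≡ 1 (mod p)
p = 7 is prime, gcd(3,7) = 1
Reduce exponent: 59 mod 6 = 5
So 3^59 ≡ 3^5 (mod 7)
3^5 mod 7 = 5

3^59 ≡ 5 (mod 7)


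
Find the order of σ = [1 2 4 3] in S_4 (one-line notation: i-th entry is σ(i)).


Cycle decomposition: (3 4)
Cycle lengths: 2
Order = lcm(2) = 2

ord(σ) = 2


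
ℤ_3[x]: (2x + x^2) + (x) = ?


Add coefficients mod 3:
x^0: 0 + 0 = 0 (mod 3)
x^1: 2 + 1 = 0 (mod 3)
x^2: 1 + 0 = 1 (mod 3)
Result: x^2

f + g = x^2


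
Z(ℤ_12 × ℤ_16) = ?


Z(G) = {g ∈ G | gx = xg for all x ∈ G}
Direct product of abelian groups is abelian, so Z(G) = G

Z(ℤ_12 × ℤ_16) = ℤ_12 × ℤ_16


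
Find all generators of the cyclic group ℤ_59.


g generates ℤ_n iff gcd(g,n) = 1
Prime factors of 59: 59
Generators are g ∈ {1,...,58} not divisible by any of these primes.
Generators: {1, 2, 3, 4, 5, 6, 7, 8, 9, 10, 11, 12, 13, 14, 15, 16, 17, 18, 19, 20, 21, 22, 23, 24, 25, 26, 27, 28, 29, 30, 31, 32, 33, 34, 35, 36, 37, 38, 39, 40, 41, 42, 43, 44, 45, 46, 47, 48, 49, 50, 51, 52, 53, 54, 55, 56, 57, 58}
Number of generators = φ(59) = 58

Generators of ℤ_59 = {1, 2, 3, 4, 5, 6, 7, 8, 9, 10, 11, 12, 13, 14, 15, 16, 17, 18, 19, 20, 21, 22, 23, 24, 25, 26, 27, 28, 29, 30, 31, 32, 33, 34, 35, 36, 37, 38, 39, 40, 41, 42, 43, 44, 45, 46, 47, 48, 49, 50, 51, 52, 53, 54, 55, 56, 57, 58}


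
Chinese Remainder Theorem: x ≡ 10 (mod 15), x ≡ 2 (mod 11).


m₁ = 15, m₂ = 11, gcd = 1, so CRT applies. M = m₁·m₂ = 165
Let M₁ = M/m₁ = 11, M₂ = M/m₂ = 15
Find y₁ ≡ M₁⁻¹ (mod m₁): 11⁻¹ ≡ 11 (mod 15)
Find y₂ ≡ M₂⁻¹ (mod m₂): 15⁻¹ ≡ 3 (mod 11)
x = a₁·M₁·y₁ + a₂·M₂·y₂ = 10·11·11 + 2·15·3 = 1300
Reduce mod 165: x ≡ 145
Check: 145 mod 15 = 10 ✓, 145 mod 11 = 2 ✓

x ≡ 145 (mod 165)


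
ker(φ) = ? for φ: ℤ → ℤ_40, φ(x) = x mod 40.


Kernel = preimage of identity
ker(φ) = {x ∈ ℤ : x ≡ 0 (mod 40)} = 40ℤ = {0, ±40, ±80, ...}

ker(φ) = 40ℤ


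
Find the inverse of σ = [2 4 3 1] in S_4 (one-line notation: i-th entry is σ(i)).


To find σ⁻¹, swap domain and range:
σ(1) = 2 → σ⁻¹(2) = 1
σ(2) = 4 → σ⁻¹(4) = 2
σ(3) = 3 → σ⁻¹(3) = 3
σ(4) = 1 → σ⁻¹(1) = 4

σ⁻¹ = [4 1 3 2]


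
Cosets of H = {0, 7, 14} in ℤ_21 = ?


H = {0, 7, 14}, |H| = 3
Number of cosets = |G|/|H| = 21/3 = 7
0 + H = {0, 7, 14}
1 + H = {1, 8, 15}
2 + H = {2, 9, 16}
3 + H = {3, 10, 17}
4 + H = {4, 11, 18}
5 + H = {5, 12, 19}
6 + H = {6, 13, 20}

Cosets: 0+H={0,7,14}; 1+H={1,8,15}; 2+H={2,9,16}; 3+H={3,10,17}; 4+H={4,11,18}; 5+H={5,12,19}; 6+H={6,13,20}


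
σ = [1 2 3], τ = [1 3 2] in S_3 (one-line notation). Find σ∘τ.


σ∘τ: apply τ first, then σ
1 →τ 1 →σ 1
2 →τ 3 →σ 3
3 →τ 2 →σ 2

σ∘τ = [1 3 2]


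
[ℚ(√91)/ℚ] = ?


√91 has minimal polynomial x² - 91 (irreducible over ℚ since 91 is squarefree)

[ℚ(√91)/ℚ] = 2


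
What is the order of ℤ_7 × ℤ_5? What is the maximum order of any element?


|ℤ_7 × ℤ_5| = 7 × 5 = 35
Max element order = lcm(7,5) = 35
Cyclic? Yes (gcd=1)

|ℤ_7×ℤ_5| = 35, max element order = 35


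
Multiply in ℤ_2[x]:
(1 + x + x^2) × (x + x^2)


Expand and collect like terms; reduce coefficients mod 2:
x^0: 1·0 = 0 ≡ 0 (mod 2)
x^1: 1·1 + 1·0 = 1 ≡ 1 (mod 2)
x^2: 1·1 + 1·1 + 1·0 = 2 ≡ 0 (mod 2)
x^3: 1·1 + 1·1 = 2 ≡ 0 (mod 2)
x^4: 1·1 = 1 ≡ 1 (mod 2)
Result: x + x^4

f · g = x + x^4


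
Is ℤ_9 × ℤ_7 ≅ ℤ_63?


Comparing ℤ_9 × ℤ_7 and ℤ_63:
gcd(9,7) = 1, so ℤ_9 × ℤ_7 ≅ ℤ_63 (CRT)

Yes, ℤ_9 × ℤ_7 ≅ ℤ_63


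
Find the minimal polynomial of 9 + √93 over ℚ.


Let α = 9 + √93. Then α - 9 = √93, so (α - 9)² = 93, giving α² - 18α - 12 = 0. Degree 2 and α ∉ ℚ, so this is the minimal polynomial.

Minimal polynomial: x² - 18x - 12


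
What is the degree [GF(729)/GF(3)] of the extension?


GF(729) = GF(3^6), so the extension degree is 6

[GF(729)/GF(3)] = 6


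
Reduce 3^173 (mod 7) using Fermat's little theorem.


Fermat's little theorem: if p is prime and gcd(a,p)=1, then a^(p-1) ≡ 1 (mod p)
p = 7 is prime, gcd(3,7) = 1
Reduce exponent: 173 mod 6 = 5
So 3^173 ≡ 3^5 (mod 7)
3^5 mod 7 = 5

3^173 ≡ 5 (mod 7)


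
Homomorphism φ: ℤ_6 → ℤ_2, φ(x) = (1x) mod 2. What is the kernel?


Kernel = preimage of identity
ker(φ) = {x ∈ ℤ_6 : 1x ≡ 0 (mod 2)}. Since 2 | 6, φ is well-defined. The kernel is the cyclic subgroup ⟨2⟩ of ℤ_6 (order 3), i.e. {0, 2, 4}

ker(φ) = {0, 2, 4}


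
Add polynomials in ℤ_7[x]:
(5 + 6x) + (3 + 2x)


Add coefficients mod 7:
x^0: 5 + 3 = 1 (mod 7)
x^1: 6 + 2 = 1 (mod 7)
Result: 1 + x

f + g = 1 + x


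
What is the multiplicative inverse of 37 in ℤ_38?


Use the extended Euclidean algorithm to write 1 = 37·s + 38·t; then s mod 38 is the inverse.
Euclidean algorithm:
  37 = 0·38 + 37
  38 = 1·37 + 1
  37 = 37·1 + 0
gcd(37,38) = 1
Back-substitution gives: 37·(-1) + 38·(1) = 1
So 37⁻¹ ≡ -1 ≡ 37 (mod 38)
Check: 37 × 37 = 1369 ≡ 1 (mod 38) ✓

37⁻¹ ≡ 37 (mod 38)


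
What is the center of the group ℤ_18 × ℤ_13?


Z(G) = {g ∈ G | gx = xg for all x ∈ G}
Direct product of abelian groups is abelian, so Z(G) = G

Z(ℤ_18 × ℤ_13) = ℤ_18 × ℤ_13


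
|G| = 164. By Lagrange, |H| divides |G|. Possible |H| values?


Lagrange's theorem: |H| divides |G|
|G| = 164
Divisors of 164: 1, 2, 4, 41, 82, 164

Possible subgroup orders: {1, 2, 4, 41, 82, 164}


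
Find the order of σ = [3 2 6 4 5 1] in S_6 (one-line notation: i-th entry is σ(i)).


Cycle decomposition: (1 3 6)
Cycle lengths: 3
Order = lcm(3) = 3

ord(σ) = 3


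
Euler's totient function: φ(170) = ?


Factor n: 170 = 2 × 5 × 17
φ(n) = n · ∏(1 - 1/p) over distinct primes p | n
φ(170) = 170 · (1 - 1/2) · (1 - 1/5) · (1 - 1/17) = 64

φ(170) = 64


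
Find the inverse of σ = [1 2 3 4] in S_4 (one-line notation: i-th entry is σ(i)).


To find σ⁻¹, swap domain and range:
σ(1) = 1 → σ⁻¹(1) = 1
σ(2) = 2 → σ⁻¹(2) = 2
σ(3) = 3 → σ⁻¹(3) = 3
σ(4) = 4 → σ⁻¹(4) = 4

σ⁻¹ = [1 2 3 4]


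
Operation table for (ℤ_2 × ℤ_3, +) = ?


Elements: {(0,0), (0,1), (0,2), (1,0), (1,1), (1,2)}
Operation: componentwise addition mod (2, 3)
Entry (a, b) = ((a₁+b₁) mod 2, (a₂+b₂) mod 3)

Cayley table:
      | (0,0) | (0,1) | (0,2) | (1,0) | (1,1) | (1,2)
(0,0) | (0,0) | (0,1) | (0,2) | (1,0) | (1,1) | (1,2)
(0,1) | (0,1) | (0,2) | (0,0) | (1,1) | (1,2) | (1,0)
(0,2) | (0,2) | (0,0) | (0,1) | (1,2) | (1,0) | (1,1)
(1,0) | (1,0) | (1,1) | (1,2) | (0,0) | (0,1) | (0,2)
(1,1) | (1,1) | (1,2) | (1,0) | (0,1) | (0,2) | (0,0)
(1,2) | (1,2) | (1,0) | (1,1) | (0,2) | (0,0) | (0,1)


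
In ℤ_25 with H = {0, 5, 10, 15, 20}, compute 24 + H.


24 + H = {24 + h (mod 25) : h ∈ H}
24+0=24, 24+5=4, 24+10=9, 24+15=14, 24+20=19
24 + H = {4, 9, 14, 19, 24} = 4 + H

24 + H = {4, 9, 14, 19, 24}


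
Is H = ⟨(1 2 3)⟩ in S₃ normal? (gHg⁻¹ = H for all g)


H = ⟨(1 2 3)⟩ in S₃
⟨(1 2 3)⟩ has order 3 and index 2 in S₃; index-2 subgroups are normal

Yes, normal subgroup


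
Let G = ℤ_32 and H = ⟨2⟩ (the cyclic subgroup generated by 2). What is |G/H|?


|⟨2⟩| = n / gcd(2, 32) = 32 / 2 = 16
H is normal (ℤ_32 is abelian).
|G/H| = |G| / |H| = 32 / 16 = 2

|G/H| = 2


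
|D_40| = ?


|D_n| = 2n (n rotations and n reflections)
|D_40| = 2×40 = 80

|D_40| = 80


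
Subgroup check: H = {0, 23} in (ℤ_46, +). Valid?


Subgroup test for H = {0, 23} in (ℤ_46, +):
(1) 0 ∈ H? Yes
(2) Closure: for all a,b ∈ H, (a+b) mod 46 ∈ H? Yes
(3) Inverses: for all a ∈ H, -a mod 46 ∈ H? Yes

Yes, H is a subgroup of ℤ_46


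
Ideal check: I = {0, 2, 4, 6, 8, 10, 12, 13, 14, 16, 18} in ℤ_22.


Check ideal conditions for I = {0, 2, 4, 6, 8, 10, 12, 13, 14, 16, 18} in ℤ_22:
(1) I is an additive subgroup? No
(2) For r ∈ ℤ_22 and a ∈ I: r·a ∈ I? No  [counterexample: r=2, a=10, r·a mod 22 = 20 ∉ I]

No, I is not an ideal of ℤ_22


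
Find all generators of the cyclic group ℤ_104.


g generates ℤ_n iff gcd(g,n) = 1
Prime factors of 104: 2, 13
Generators are g ∈ {1,...,103} not divisible by any of these primes.
Generators: {1, 3, 5, 7, 9, 11, 15, 17, 19, 21, 23, 25, 27, 29, 31, 33, 35, 37, 41, 43, 45, 47, 49, 51, 53, 55, 57, 59, 61, 63, 67, 69, 71, 73, 75, 77, 79, 81, 83, 85, 87, 89, 93, 95, 97, 99, 101, 103}
Number of generators = φ(104) = 48

Generators of ℤ_104 = {1, 3, 5, 7, 9, 11, 15, 17, 19, 21, 23, 25, 27, 29, 31, 33, 35, 37, 41, 43, 45, 47, 49, 51, 53, 55, 57, 59, 61, 63, 67, 69, 71, 73, 75, 77, 79, 81, 83, 85, 87, 89, 93, 95, 97, 99, 101, 103}


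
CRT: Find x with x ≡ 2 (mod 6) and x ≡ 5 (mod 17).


m₁ = 6, m₂ = 17, gcd = 1, so CRT applies. M = m₁·m₂ = 102
Let M₁ = M/m₁ = 17, M₂ = M/m₂ = 6
Find y₁ ≡ M₁⁻¹ (mod m₁): 17⁻¹ ≡ 5 (mod 6)
Find y₂ ≡ M₂⁻¹ (mod m₂): 6⁻¹ ≡ 3 (mod 17)
x = a₁·M₁·y₁ + a₂·M₂·y₂ = 2·17·5 + 5·6·3 = 260
Reduce mod 102: x ≡ 56
Check: 56 mod 6 = 2 ✓, 56 mod 17 = 5 ✓

x ≡ 56 (mod 102)


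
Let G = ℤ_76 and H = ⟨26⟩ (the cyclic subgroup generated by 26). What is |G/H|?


|⟨26⟩| = n / gcd(26, 76) = 76 / 2 = 38
H is normal (ℤ_76 is abelian).
|G/H| = |G| / |H| = 76 / 38 = 2

|G/H| = 2


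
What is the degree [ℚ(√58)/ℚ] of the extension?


√58 has minimal polynomial x² - 58 (irreducible over ℚ since 58 is squarefree)

[ℚ(√58)/ℚ] = 2


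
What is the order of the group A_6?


|A_n| = n!/2 (even permutations)
|A_6| = 6!/2 = 720/2 = 360

|A_6| = 360


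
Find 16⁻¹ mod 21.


Use the extended Euclidean algorithm to write 1 = 16·s + 21·t; then s mod 21 is the inverse.
Euclidean algorithm:
  16 = 0·21 + 16
  21 = 1·16 + 5
  16 = 3·5 + 1
  5 = 5·1 + 0
gcd(16,21) = 1
Back-substitution gives: 16·(4) + 21·(-3) = 1
So 16⁻¹ ≡ 4 ≡ 4 (mod 21)
Check: 16 × 4 = 64 ≡ 1 (mod 21) ✓

16⁻¹ ≡ 4 (mod 21)


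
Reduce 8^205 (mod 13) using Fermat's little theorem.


Fermat's little theorem: if p is prime and gcd(a,p)=1, then a^(p-1) ≡ 1 (mod p)
p = 13 is prime, gcd(8,13) = 1
Reduce exponent: 205 mod 12 = 1
So 8^205 ≡ 8^1 (mod 13)
8^1 mod 13 = 8

8^205 ≡ 8 (mod 13)


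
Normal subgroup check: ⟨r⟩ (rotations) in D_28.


H = ⟨r⟩ (rotations) in D_28
The rotation subgroup ⟨r⟩ has index 2 in D_28, so it is normal

Yes, normal subgroup


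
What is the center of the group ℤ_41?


Z(G) = {g ∈ G | gx = xg for all x ∈ G}
ℤ_41 is abelian, so Z(G) = G

Z(ℤ_41) = ℤ_41


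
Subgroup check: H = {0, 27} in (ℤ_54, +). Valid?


Subgroup test for H = {0, 27} in (ℤ_54, +):
(1) 0 ∈ H? Yes
(2) Closure: for all a,b ∈ H, (a+b) mod 54 ∈ H? Yes
(3) Inverses: for all a ∈ H, -a mod 54 ∈ H? Yes

Yes, H is a subgroup of ℤ_54


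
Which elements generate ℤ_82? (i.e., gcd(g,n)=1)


g generates ℤ_n iff gcd(g,n) = 1
Prime factors of 82: 2, 41
Generators are g ∈ {1,...,81} not divisible by any of these primes.
Generators: {1, 3, 5, 7, 9, 11, 13, 15, 17, 19, 21, 23, 25, 27, 29, 31, 33, 35, 37, 39, 43, 45, 47, 49, 51, 53, 55, 57, 59, 61, 63, 65, 67, 69, 71, 73, 75, 77, 79, 81}
Number of generators = φ(82) = 40

Generators of ℤ_82 = {1, 3, 5, 7, 9, 11, 13, 15, 17, 19, 21, 23, 25, 27, 29, 31, 33, 35, 37, 39, 43, 45, 47, 49, 51, 53, 55, 57, 59, 61, 63, 65, 67, 69, 71, 73, 75, 77, 79, 81}


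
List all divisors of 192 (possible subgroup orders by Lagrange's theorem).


Lagrange's theorem: |H| divides |G|
|G| = 192
Divisors of 192: 1, 2, 3, 4, 6, 8, 12, 16, 24, 32, 48, 64, 96, 192

Possible subgroup orders: {1, 2, 3, 4, 6, 8, 12, 16, 24, 32, 48, 64, 96, 192}


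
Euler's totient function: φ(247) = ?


Factor n: 247 = 13 × 19
φ(n) = n · ∏(1 - 1/p) over distinct primes p | n
φ(247) = 247 · (1 - 1/13) · (1 - 1/19) = 216

φ(247) = 216


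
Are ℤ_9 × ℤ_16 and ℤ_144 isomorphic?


Comparing ℤ_9 × ℤ_16 and ℤ_144:
gcd(9,16) = 1, so ℤ_9 × ℤ_16 ≅ ℤ_144 (CRT)

Yes, ℤ_9 × ℤ_16 ≅ ℤ_144


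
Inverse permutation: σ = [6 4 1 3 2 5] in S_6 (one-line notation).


To find σ⁻¹, swap domain and range:
σ(1) = 6 → σ⁻¹(6) = 1
σ(2) = 4 → σ⁻¹(4) = 2
σ(3) = 1 → σ⁻¹(1) = 3
σ(4) = 3 → σ⁻¹(3) = 4
σ(5) = 2 → σ⁻¹(2) = 5
σ(6) = 5 → σ⁻¹(5) = 6

σ⁻¹ = [3 5 4 2 6 1]


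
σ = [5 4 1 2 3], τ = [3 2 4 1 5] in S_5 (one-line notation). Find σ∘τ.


σ∘τ: apply τ first, then σ
1 →τ 3 →σ 1
2 →τ 2 →σ 4
3 →τ 4 →σ 2
4 →τ 1 →σ 5
5 →τ 5 →σ 3

σ∘τ = [1 4 2 5 3]


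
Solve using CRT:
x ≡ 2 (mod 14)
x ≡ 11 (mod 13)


m₁ = 14, m₂ = 13, gcd = 1, so CRT applies. M = m₁·m₂ = 182
Let M₁ = M/m₁ = 13, M₂ = M/m₂ = 14
Find y₁ ≡ M₁⁻¹ (mod m₁): 13⁻¹ ≡ 13 (mod 14)
Find y₂ ≡ M₂⁻¹ (mod m₂): 14⁻¹ ≡ 1 (mod 13)
x = a₁·M₁·y₁ + a₂·M₂·y₂ = 2·13·13 + 11·14·1 = 492
Reduce mod 182: x ≡ 128
Check: 128 mod 14 = 2 ✓, 128 mod 13 = 11 ✓

x ≡ 128 (mod 182)


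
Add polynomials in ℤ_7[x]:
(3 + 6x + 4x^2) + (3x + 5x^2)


Add coefficients mod 7:
x^0: 3 + 0 = 3 (mod 7)
x^1: 6 + 3 = 2 (mod 7)
x^2: 4 + 5 = 2 (mod 7)
Result: 3 + 2x + 2x^2

f + g = 3 + 2x + 2x^2


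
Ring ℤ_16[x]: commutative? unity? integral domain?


ℤ_16 has zero divisors (2·8 ≡ 0), and these lift to constant zero divisors in ℤ_16[x]; so not an integral domain
Commutative: Yes
Integral domain: No
Has unity: Yes

ℤ_16[x]: Commutative=Yes, Unity=Yes


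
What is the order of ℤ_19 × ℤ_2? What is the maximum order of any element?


|ℤ_19 × ℤ_2| = 19 × 2 = 38
Max element order = lcm(19,2) = 38
Cyclic? Yes (gcd=1)

|ℤ_19×ℤ_2| = 38, max element order = 38


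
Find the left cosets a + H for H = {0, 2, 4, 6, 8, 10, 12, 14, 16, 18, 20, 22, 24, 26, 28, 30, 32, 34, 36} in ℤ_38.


H = {0, 2, 4, 6, 8, 10, 12, 14, 16, 18, 20, 22, 24, 26, 28, 30, 32, 34, 36}, |H| = 19
Number of cosets = |G|/|H| = 38/19 = 2
0 + H = {0, 2, 4, 6, 8, 10, 12, 14, 16, 18, 20, 22, 24, 26, 28, 30, 32, 34, 36}
1 + H = {1, 3, 5, 7, 9, 11, 13, 15, 17, 19, 21, 23, 25, 27, 29, 31, 33, 35, 37}

Cosets: 0+H={0,2,4,6,8,10,12,14,16,18,20,22,24,26,28,30,32,34,36}; 1+H={1,3,5,7,9,11,13,15,17,19,21,23,25,27,29,31,33,35,37}


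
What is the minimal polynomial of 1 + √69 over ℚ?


Let α = 1 + √69. Then α - 1 = √69, so (α - 1)² = 69, giving α² - 2α - 68 = 0. Degree 2 and α ∉ ℚ, so this is the minimal polynomial.

Minimal polynomial: x² - 2x - 68


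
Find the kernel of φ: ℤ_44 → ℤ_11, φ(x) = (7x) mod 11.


Kernel = preimage of identity
ker(φ) = {x ∈ ℤ_44 : 7x ≡ 0 (mod 11)}. Since 11 | 44, φ is well-defined. The kernel is the cyclic subgroup ⟨11⟩ of ℤ_44 (order 4), i.e. {0, 11, 22, 33}

ker(φ) = {0, 11, 22, 33}


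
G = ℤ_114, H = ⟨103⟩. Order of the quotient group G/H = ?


|⟨103⟩| = n / gcd(103, 114) = 114 / 1 = 114
H is normal (ℤ_114 is abelian).
|G/H| = |G| / |H| = 114 / 114 = 1

|G/H| = 1


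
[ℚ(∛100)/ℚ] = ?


∛100 has minimal polynomial x³ - 100 (irreducible over ℚ since 100 is not a perfect cube)

[ℚ(∛100)/ℚ] = 3


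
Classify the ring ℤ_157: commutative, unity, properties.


ℤ_157 is a commutative ring with unity 1; 157 is prime, so ℤ_157 is a field (hence an integral domain)
Commutative: Yes
Integral domain: Yes
Has unity: Yes

ℤ_157: Commutative=Yes, Unity=Yes


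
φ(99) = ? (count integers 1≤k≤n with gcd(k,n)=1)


Factor n: 99 = 3^2 × 11
φ(n) = n · ∏(1 - 1/p) over distinct primes p | n
φ(99) = 99 · (1 - 1/3) · (1 - 1/11) = 60

φ(99) = 60


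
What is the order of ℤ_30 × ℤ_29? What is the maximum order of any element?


|ℤ_30 × ℤ_29| = 30 × 29 = 870
Max element order = lcm(30,29) = 870
Cyclic? Yes (gcd=1)

|ℤ_30×ℤ_29| = 870, max element order = 870


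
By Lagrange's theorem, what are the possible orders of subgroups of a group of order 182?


Lagrange's theorem: |H| divides |G|
|G| = 182
Divisors of 182: 1, 2, 7, 13, 14, 26, 91, 182

Possible subgroup orders: {1, 2, 7, 13, 14, 26, 91, 182}


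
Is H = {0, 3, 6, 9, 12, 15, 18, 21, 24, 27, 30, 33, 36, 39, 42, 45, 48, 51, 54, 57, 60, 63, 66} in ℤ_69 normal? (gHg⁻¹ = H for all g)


H = {0, 3, 6, 9, 12, 15, 18, 21, 24, 27, 30, 33, 36, 39, 42, 45, 48, 51, 54, 57, 60, 63, 66} in ℤ_69
ℤ_69 is abelian; every subgroup of an abelian group is normal

Yes, normal subgroup


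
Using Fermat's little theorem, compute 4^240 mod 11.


Fermat's little theorem: if p is prime and gcd(a,p)=1, then a^(p-1) ≡ 1 (mod p)
p = 11 is prime, gcd(4,11) = 1
Reduce exponent: 240 mod 10 = 0
So 4^240 ≡ 4^0 (mod 11)
4^0 = 1

4^240 ≡ 1 (mod 11)


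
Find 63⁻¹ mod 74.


Use the extended Euclidean algorithm to write 1 = 63·s + 74·t; then s mod 74 is the inverse.
Euclidean algorithm:
  63 = 0·74 + 63
  74 = 1·63 + 11
  63 = 5·11 + 8
  11 = 1·8 + 3
  8 = 2·3 + 2
  3 = 1·2 + 1
  2 = 2·1 + 0
gcd(63,74) = 1
Back-substitution gives: 63·(-27) + 74·(23) = 1
So 63⁻¹ ≡ -27 ≡ 47 (mod 74)
Check: 63 × 47 = 2961 ≡ 1 (mod 74) ✓

63⁻¹ ≡ 47 (mod 74)


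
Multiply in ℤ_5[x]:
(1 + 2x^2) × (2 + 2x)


Expand and collect like terms; reduce coefficients mod 5:
x^0: 1·2 = 2 ≡ 2 (mod 5)
x^1: 1·2 + 0·2 = 2 ≡ 2 (mod 5)
x^2: 0·2 + 2·2 = 4 ≡ 4 (mod 5)
x^3: 2·2 = 4 ≡ 4 (mod 5)
Result: 2 + 2x + 4x^2 + 4x^3

f · g = 2 + 2x + 4x^2 + 4x^3


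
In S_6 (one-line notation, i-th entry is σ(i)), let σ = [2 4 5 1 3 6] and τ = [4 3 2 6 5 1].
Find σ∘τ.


σ∘τ: apply τ first, then σ
1 →τ 4 →σ 1
2 →τ 3 →σ 5
3 →τ 2 →σ 4
4 →τ 6 →σ 6
5 →τ 5 →σ 3
6 →τ 1 →σ 2

σ∘τ = [1 5 4 6 3 2]


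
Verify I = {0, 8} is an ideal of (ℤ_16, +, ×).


Check ideal conditions for I = {0, 8} in ℤ_16:
(1) I is an additive subgroup? Yes
(2) For r ∈ ℤ_16 and a ∈ I: r·a ∈ I? Yes

Yes, I is an ideal of ℤ_16


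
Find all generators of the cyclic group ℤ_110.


g generates ℤ_n iff gcd(g,n) = 1
Prime factors of 110: 2, 5, 11
Generators are g ∈ {1,...,109} not divisible by any of these primes.
Generators: {1, 3, 7, 9, 13, 17, 19, 21, 23, 27, 29, 31, 37, 39, 41, 43, 47, 49, 51, 53, 57, 59, 61, 63, 67, 69, 71, 73, 79, 81, 83, 87, 89, 91, 93, 97, 101, 103, 107, 109}
Number of generators = φ(110) = 40

Generators of ℤ_110 = {1, 3, 7, 9, 13, 17, 19, 21, 23, 27, 29, 31, 37, 39, 41, 43, 47, 49, 51, 53, 57, 59, 61, 63, 67, 69, 71, 73, 79, 81, 83, 87, 89, 91, 93, 97, 101, 103, 107, 109}


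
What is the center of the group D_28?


Z(G) = {g ∈ G | gx = xg for all x ∈ G}
For even n, Z(D_n) = {e, r^(n/2)}: the 180° rotation r^14 commutes with every reflection and rotation

Z(D_28) = {e, r^14}


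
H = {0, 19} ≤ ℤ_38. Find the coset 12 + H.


12 + H = {12 + h (mod 38) : h ∈ H}
12+0=12, 12+19=31

12 + H = {12, 31}
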